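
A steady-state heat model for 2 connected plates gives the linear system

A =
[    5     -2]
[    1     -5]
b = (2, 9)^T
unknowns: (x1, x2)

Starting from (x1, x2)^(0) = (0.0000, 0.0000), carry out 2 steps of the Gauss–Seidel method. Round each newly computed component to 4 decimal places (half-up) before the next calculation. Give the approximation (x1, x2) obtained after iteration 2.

Iteration 1:
  x1 = (2 - (-2)·0.0000) / (5) = 0.4000
  x2 = (9 - (1)·0.4000) / (-5) = -1.7200
Iteration 2:
  x1 = (2 - (-2)·-1.7200) / (5) = -0.2880
  x2 = (9 - (1)·-0.2880) / (-5) = -1.8576

(-0.2880, -1.8576)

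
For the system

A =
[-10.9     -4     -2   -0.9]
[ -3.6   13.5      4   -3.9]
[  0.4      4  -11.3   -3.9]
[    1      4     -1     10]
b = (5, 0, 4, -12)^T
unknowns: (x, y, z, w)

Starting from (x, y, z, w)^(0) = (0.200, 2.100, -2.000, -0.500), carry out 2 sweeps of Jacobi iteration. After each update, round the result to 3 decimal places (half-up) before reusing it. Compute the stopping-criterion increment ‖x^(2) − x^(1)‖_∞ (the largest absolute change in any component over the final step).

Iteration 1:
  x = (5 - (-4)·2.100 - (-2)·-2.000 - (-0.9)·-0.500) / (-10.9) = -0.821
  y = (0 - (-3.6)·0.200 - (4)·-2.000 - (-3.9)·-0.500) / (13.5) = 0.501
  z = (4 - (0.4)·0.200 - (4)·2.100 - (-3.9)·-0.500) / (-11.3) = 0.569
  w = (-12 - (1)·0.200 - (4)·2.100 - (-1)·-2.000) / (10) = -2.260
Iteration 2:
  x = (5 - (-4)·0.501 - (-2)·0.569 - (-0.9)·-2.260) / (-10.9) = -0.560
  y = (0 - (-3.6)·-0.821 - (4)·0.569 - (-3.9)·-2.260) / (13.5) = -1.040
  z = (4 - (0.4)·-0.821 - (4)·0.501 - (-3.9)·-2.260) / (-11.3) = 0.574
  w = (-12 - (1)·-0.821 - (4)·0.501 - (-1)·0.569) / (10) = -1.261
Change: (0.261, -1.541, 0.005, 0.999) → max |·| = 1.541

1.541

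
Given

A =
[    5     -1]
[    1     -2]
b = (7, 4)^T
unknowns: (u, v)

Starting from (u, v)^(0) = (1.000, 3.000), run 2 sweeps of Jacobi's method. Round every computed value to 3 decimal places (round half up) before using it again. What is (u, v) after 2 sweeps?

(1.100, -1.000)

Iteration 1:
  u = (7 - (-1)·3.000) / (5) = 2.000
  v = (4 - (1)·1.000) / (-2) = -1.500
Iteration 2:
  u = (7 - (-1)·-1.500) / (5) = 1.100
  v = (4 - (1)·2.000) / (-2) = -1.000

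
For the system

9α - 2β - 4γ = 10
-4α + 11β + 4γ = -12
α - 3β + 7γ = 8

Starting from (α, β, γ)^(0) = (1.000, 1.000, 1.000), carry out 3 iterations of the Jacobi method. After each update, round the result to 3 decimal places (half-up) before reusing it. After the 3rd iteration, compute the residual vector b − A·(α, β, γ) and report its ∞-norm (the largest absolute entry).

2.057

Iteration 1:
  α = (10 - (-2)·1.000 - (-4)·1.000) / (9) = 1.778
  β = (-12 - (-4)·1.000 - (4)·1.000) / (11) = -1.091
  γ = (8 - (1)·1.000 - (-3)·1.000) / (7) = 1.429
Iteration 2:
  α = (10 - (-2)·-1.091 - (-4)·1.429) / (9) = 1.504
  β = (-12 - (-4)·1.778 - (4)·1.429) / (11) = -0.964
  γ = (8 - (1)·1.778 - (-3)·-1.091) / (7) = 0.421
Iteration 3:
  α = (10 - (-2)·-0.964 - (-4)·0.421) / (9) = 1.084
  β = (-12 - (-4)·1.504 - (4)·0.421) / (11) = -0.697
  γ = (8 - (1)·1.504 - (-3)·-0.964) / (7) = 0.515
Residual b − A·x = (0.910, -2.057, 1.220); ∞-norm = 2.057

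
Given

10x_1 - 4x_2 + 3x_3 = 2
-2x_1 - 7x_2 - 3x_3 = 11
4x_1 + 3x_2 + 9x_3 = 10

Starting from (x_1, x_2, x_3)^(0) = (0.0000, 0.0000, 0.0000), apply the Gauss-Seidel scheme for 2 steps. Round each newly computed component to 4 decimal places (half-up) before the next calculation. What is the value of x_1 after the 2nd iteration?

Iteration 1:
  x_1 = (2 - (-4)·0.0000 - (3)·0.0000) / (10) = 0.2000
  x_2 = (11 - (-2)·0.2000 - (-3)·0.0000) / (-7) = -1.6286
  x_3 = (10 - (4)·0.2000 - (3)·-1.6286) / (9) = 1.5651
Iteration 2:
  x_1 = (2 - (-4)·-1.6286 - (3)·1.5651) / (10) = -0.9210
  x_2 = (11 - (-2)·-0.9210 - (-3)·1.5651) / (-7) = -1.9790
  x_3 = (10 - (4)·-0.9210 - (3)·-1.9790) / (9) = 2.1801

-0.9210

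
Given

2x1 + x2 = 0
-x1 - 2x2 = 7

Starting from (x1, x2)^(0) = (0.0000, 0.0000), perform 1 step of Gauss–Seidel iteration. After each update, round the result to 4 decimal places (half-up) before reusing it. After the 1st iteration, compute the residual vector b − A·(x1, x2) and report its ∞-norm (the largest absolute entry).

3.5000

Iteration 1:
  x1 = (0 - (1)·0.0000) / (2) = 0.0000
  x2 = (7 - (-1)·0.0000) / (-2) = -3.5000
Residual b − A·x = (3.5000, 0.0000); ∞-norm = 3.5000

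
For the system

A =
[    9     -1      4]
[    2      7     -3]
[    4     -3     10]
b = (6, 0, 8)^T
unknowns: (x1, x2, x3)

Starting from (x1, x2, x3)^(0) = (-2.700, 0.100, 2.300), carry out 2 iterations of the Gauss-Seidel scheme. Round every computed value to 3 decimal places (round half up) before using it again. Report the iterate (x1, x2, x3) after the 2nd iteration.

Iteration 1:
  x1 = (6 - (-1)·0.100 - (4)·2.300) / (9) = -0.344
  x2 = (0 - (2)·-0.344 - (-3)·2.300) / (7) = 1.084
  x3 = (8 - (4)·-0.344 - (-3)·1.084) / (10) = 1.263
Iteration 2:
  x1 = (6 - (-1)·1.084 - (4)·1.263) / (9) = 0.226
  x2 = (0 - (2)·0.226 - (-3)·1.263) / (7) = 0.477
  x3 = (8 - (4)·0.226 - (-3)·0.477) / (10) = 0.853

(0.226, 0.477, 0.853)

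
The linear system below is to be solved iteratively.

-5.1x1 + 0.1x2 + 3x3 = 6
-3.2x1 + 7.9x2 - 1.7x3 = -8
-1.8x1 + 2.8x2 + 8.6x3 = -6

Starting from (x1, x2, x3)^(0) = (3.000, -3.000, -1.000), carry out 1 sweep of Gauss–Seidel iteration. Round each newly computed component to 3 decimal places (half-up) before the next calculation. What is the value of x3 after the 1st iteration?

-0.439

Iteration 1:
  x1 = (6 - (0.1)·-3.000 - (3)·-1.000) / (-5.1) = -1.824
  x2 = (-8 - (-3.2)·-1.824 - (-1.7)·-1.000) / (7.9) = -1.967
  x3 = (-6 - (-1.8)·-1.824 - (2.8)·-1.967) / (8.6) = -0.439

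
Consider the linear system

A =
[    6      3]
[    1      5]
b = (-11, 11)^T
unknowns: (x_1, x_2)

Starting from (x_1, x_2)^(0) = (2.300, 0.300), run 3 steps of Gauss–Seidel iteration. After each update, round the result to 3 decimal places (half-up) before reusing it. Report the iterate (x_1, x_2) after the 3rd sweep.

(-3.246, 2.849)

Iteration 1:
  x_1 = (-11 - (3)·0.300) / (6) = -1.983
  x_2 = (11 - (1)·-1.983) / (5) = 2.597
Iteration 2:
  x_1 = (-11 - (3)·2.597) / (6) = -3.132
  x_2 = (11 - (1)·-3.132) / (5) = 2.826
Iteration 3:
  x_1 = (-11 - (3)·2.826) / (6) = -3.246
  x_2 = (11 - (1)·-3.246) / (5) = 2.849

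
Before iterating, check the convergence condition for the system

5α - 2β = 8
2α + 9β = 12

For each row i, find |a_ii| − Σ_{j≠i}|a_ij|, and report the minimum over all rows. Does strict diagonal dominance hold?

3

row 1: |5| − (2) = 3
row 2: |9| − (2) = 7
minimum over rows = 3 → strictly diagonally dominant (convergence guaranteed)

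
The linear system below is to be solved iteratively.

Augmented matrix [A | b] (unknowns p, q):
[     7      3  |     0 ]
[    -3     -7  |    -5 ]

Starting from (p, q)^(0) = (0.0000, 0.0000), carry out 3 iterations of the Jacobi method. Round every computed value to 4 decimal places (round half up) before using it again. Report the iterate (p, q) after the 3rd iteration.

(-0.3061, 0.8455)

Iteration 1:
  p = (0 - (3)·0.0000) / (7) = 0.0000
  q = (-5 - (-3)·0.0000) / (-7) = 0.7143
Iteration 2:
  p = (0 - (3)·0.7143) / (7) = -0.3061
  q = (-5 - (-3)·0.0000) / (-7) = 0.7143
Iteration 3:
  p = (0 - (3)·0.7143) / (7) = -0.3061
  q = (-5 - (-3)·-0.3061) / (-7) = 0.8455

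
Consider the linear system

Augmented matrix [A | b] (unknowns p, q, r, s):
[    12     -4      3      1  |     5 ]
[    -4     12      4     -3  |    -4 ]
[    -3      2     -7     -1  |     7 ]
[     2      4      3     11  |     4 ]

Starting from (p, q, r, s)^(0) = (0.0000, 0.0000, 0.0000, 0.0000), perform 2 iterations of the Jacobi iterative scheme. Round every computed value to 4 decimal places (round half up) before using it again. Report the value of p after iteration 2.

Iteration 1:
  p = (5 - (-4)·0.0000 - (3)·0.0000 - (1)·0.0000) / (12) = 0.4167
  q = (-4 - (-4)·0.0000 - (4)·0.0000 - (-3)·0.0000) / (12) = -0.3333
  r = (7 - (-3)·0.0000 - (2)·0.0000 - (-1)·0.0000) / (-7) = -1.0000
  s = (4 - (2)·0.0000 - (4)·0.0000 - (3)·0.0000) / (11) = 0.3636
Iteration 2:
  p = (5 - (-4)·-0.3333 - (3)·-1.0000 - (1)·0.3636) / (12) = 0.5253
  q = (-4 - (-4)·0.4167 - (4)·-1.0000 - (-3)·0.3636) / (12) = 0.2298
  r = (7 - (-3)·0.4167 - (2)·-0.3333 - (-1)·0.3636) / (-7) = -1.3258
  s = (4 - (2)·0.4167 - (4)·-0.3333 - (3)·-1.0000) / (11) = 0.6818

0.5253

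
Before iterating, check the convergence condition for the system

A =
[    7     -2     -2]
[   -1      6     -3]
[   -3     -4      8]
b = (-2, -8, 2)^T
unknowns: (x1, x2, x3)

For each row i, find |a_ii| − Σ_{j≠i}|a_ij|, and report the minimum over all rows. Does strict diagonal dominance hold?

row 1: |7| − (2+2) = 3
row 2: |6| − (1+3) = 2
row 3: |8| − (3+4) = 1
minimum over rows = 1 → strictly diagonally dominant (convergence guaranteed)

1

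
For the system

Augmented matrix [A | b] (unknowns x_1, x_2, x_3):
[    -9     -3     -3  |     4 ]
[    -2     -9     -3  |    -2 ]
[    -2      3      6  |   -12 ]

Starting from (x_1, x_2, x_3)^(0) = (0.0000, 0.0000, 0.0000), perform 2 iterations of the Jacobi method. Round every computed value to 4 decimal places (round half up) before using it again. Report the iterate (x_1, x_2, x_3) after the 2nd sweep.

(0.1482, 0.9876, -2.2592)

Iteration 1:
  x_1 = (4 - (-3)·0.0000 - (-3)·0.0000) / (-9) = -0.4444
  x_2 = (-2 - (-2)·0.0000 - (-3)·0.0000) / (-9) = 0.2222
  x_3 = (-12 - (-2)·0.0000 - (3)·0.0000) / (6) = -2.0000
Iteration 2:
  x_1 = (4 - (-3)·0.2222 - (-3)·-2.0000) / (-9) = 0.1482
  x_2 = (-2 - (-2)·-0.4444 - (-3)·-2.0000) / (-9) = 0.9876
  x_3 = (-12 - (-2)·-0.4444 - (3)·0.2222) / (6) = -2.2592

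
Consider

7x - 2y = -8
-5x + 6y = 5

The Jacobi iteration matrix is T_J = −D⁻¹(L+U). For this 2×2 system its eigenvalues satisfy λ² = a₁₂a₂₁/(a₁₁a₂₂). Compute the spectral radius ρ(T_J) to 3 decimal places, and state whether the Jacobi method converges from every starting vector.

a₁₂a₂₁/(a₁₁a₂₂) = (-2)·(-5) / ((7)·(6)) = 0.238095
ρ = √|0.238095| = √0.238095 = 0.488
ρ < 1, so Jacobi converges

0.488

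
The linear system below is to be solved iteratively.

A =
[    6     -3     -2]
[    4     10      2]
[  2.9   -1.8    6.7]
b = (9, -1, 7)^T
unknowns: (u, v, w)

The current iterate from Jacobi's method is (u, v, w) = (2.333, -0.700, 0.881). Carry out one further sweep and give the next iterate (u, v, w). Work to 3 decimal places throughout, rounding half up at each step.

One sweep:
  u = (9 - (-3)·-0.700 - (-2)·0.881) / (6) = 1.444
  v = (-1 - (4)·2.333 - (2)·0.881) / (10) = -1.209
  w = (7 - (2.9)·2.333 - (-1.8)·-0.700) / (6.7) = -0.153

(1.444, -1.209, -0.153)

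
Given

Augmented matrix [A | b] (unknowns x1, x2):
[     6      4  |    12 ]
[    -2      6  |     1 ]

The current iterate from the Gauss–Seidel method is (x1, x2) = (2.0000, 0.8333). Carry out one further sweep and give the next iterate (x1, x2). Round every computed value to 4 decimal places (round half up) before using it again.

(1.4445, 0.6482)

One sweep:
  x1 = (12 - (4)·0.8333) / (6) = 1.4445
  x2 = (1 - (-2)·1.4445) / (6) = 0.6482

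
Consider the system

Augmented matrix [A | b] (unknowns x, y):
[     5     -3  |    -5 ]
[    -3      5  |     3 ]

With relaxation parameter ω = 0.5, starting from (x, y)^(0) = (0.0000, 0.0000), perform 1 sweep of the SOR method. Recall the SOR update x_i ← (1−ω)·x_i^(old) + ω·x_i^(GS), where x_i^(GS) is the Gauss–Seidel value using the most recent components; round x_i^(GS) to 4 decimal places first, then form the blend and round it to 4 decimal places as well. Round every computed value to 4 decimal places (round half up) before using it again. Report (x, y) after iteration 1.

Iteration 1:
  x: GS value = (-5 - (-3)·0.0000) / (5) = -1.0000;  x ← (1−ω)·0.0000 + ω·-1.0000 = -0.5000
  y: GS value = (3 - (-3)·-0.5000) / (5) = 0.3000;  y ← (1−ω)·0.0000 + ω·0.3000 = 0.1500

(-0.5000, 0.1500)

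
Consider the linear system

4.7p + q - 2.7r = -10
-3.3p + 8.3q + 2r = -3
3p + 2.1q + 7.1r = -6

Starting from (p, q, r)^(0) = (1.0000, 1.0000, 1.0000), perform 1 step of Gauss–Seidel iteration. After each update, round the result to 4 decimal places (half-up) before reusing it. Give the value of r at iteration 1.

0.2870

Iteration 1:
  p = (-10 - (1)·1.0000 - (-2.7)·1.0000) / (4.7) = -1.7660
  q = (-3 - (-3.3)·-1.7660 - (2)·1.0000) / (8.3) = -1.3046
  r = (-6 - (3)·-1.7660 - (2.1)·-1.3046) / (7.1) = 0.2870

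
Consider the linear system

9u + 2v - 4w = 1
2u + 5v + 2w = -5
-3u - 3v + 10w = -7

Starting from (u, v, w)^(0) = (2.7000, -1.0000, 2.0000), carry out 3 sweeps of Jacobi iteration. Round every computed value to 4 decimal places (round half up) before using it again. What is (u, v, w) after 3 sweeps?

(-0.1070, -0.7878, -0.9239)

Iteration 1:
  u = (1 - (2)·-1.0000 - (-4)·2.0000) / (9) = 1.2222
  v = (-5 - (2)·2.7000 - (2)·2.0000) / (5) = -2.8800
  w = (-7 - (-3)·2.7000 - (-3)·-1.0000) / (10) = -0.1900
Iteration 2:
  u = (1 - (2)·-2.8800 - (-4)·-0.1900) / (9) = 0.6667
  v = (-5 - (2)·1.2222 - (2)·-0.1900) / (5) = -1.4129
  w = (-7 - (-3)·1.2222 - (-3)·-2.8800) / (10) = -1.1973
Iteration 3:
  u = (1 - (2)·-1.4129 - (-4)·-1.1973) / (9) = -0.1070
  v = (-5 - (2)·0.6667 - (2)·-1.1973) / (5) = -0.7878
  w = (-7 - (-3)·0.6667 - (-3)·-1.4129) / (10) = -0.9239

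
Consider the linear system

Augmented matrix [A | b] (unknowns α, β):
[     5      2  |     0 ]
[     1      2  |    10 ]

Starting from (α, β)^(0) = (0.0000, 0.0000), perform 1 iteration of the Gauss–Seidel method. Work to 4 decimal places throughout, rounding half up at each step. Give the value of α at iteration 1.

Iteration 1:
  α = (0 - (2)·0.0000) / (5) = 0.0000
  β = (10 - (1)·0.0000) / (2) = 5.0000

0.0000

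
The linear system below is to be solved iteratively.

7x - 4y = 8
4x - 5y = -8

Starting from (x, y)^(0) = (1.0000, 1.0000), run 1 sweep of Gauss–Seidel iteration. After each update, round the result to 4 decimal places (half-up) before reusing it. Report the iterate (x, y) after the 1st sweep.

Iteration 1:
  x = (8 - (-4)·1.0000) / (7) = 1.7143
  y = (-8 - (4)·1.7143) / (-5) = 2.9714

(1.7143, 2.9714)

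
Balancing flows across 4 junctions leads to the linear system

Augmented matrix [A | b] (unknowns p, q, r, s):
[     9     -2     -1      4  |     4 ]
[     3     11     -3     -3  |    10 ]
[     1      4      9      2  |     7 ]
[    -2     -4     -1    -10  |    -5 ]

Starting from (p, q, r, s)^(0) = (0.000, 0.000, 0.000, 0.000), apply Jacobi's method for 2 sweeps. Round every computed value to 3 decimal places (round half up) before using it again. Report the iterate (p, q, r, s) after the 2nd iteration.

(0.511, 1.137, 0.213, -0.030)

Iteration 1:
  p = (4 - (-2)·0.000 - (-1)·0.000 - (4)·0.000) / (9) = 0.444
  q = (10 - (3)·0.000 - (-3)·0.000 - (-3)·0.000) / (11) = 0.909
  r = (7 - (1)·0.000 - (4)·0.000 - (2)·0.000) / (9) = 0.778
  s = (-5 - (-2)·0.000 - (-4)·0.000 - (-1)·0.000) / (-10) = 0.500
Iteration 2:
  p = (4 - (-2)·0.909 - (-1)·0.778 - (4)·0.500) / (9) = 0.511
  q = (10 - (3)·0.444 - (-3)·0.778 - (-3)·0.500) / (11) = 1.137
  r = (7 - (1)·0.444 - (4)·0.909 - (2)·0.500) / (9) = 0.213
  s = (-5 - (-2)·0.444 - (-4)·0.909 - (-1)·0.778) / (-10) = -0.030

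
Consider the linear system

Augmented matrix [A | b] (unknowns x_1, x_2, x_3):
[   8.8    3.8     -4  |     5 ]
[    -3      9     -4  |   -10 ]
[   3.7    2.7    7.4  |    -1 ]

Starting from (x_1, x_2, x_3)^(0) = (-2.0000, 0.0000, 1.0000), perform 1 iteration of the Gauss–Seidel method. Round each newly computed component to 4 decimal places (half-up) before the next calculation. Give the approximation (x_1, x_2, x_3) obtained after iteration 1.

Iteration 1:
  x_1 = (5 - (3.8)·0.0000 - (-4)·1.0000) / (8.8) = 1.0227
  x_2 = (-10 - (-3)·1.0227 - (-4)·1.0000) / (9) = -0.3258
  x_3 = (-1 - (3.7)·1.0227 - (2.7)·-0.3258) / (7.4) = -0.5276

(1.0227, -0.3258, -0.5276)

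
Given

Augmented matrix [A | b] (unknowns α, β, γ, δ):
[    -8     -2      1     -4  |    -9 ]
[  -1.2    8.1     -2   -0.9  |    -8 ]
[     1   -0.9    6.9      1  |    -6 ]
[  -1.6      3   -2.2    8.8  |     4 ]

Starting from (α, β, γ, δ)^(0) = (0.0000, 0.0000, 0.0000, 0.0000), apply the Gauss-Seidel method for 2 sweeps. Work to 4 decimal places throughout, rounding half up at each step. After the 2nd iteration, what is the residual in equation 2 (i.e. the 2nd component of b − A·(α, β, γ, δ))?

Iteration 1:
  α = (-9 - (-2)·0.0000 - (1)·0.0000 - (-4)·0.0000) / (-8) = 1.1250
  β = (-8 - (-1.2)·1.1250 - (-2)·0.0000 - (-0.9)·0.0000) / (8.1) = -0.8210
  γ = (-6 - (1)·1.1250 - (-0.9)·-0.8210 - (1)·0.0000) / (6.9) = -1.1397
  δ = (4 - (-1.6)·1.1250 - (3)·-0.8210 - (-2.2)·-1.1397) / (8.8) = 0.6541
Iteration 2:
  α = (-9 - (-2)·-0.8210 - (1)·-1.1397 - (-4)·0.6541) / (-8) = 0.8607
  β = (-8 - (-1.2)·0.8607 - (-2)·-1.1397 - (-0.9)·0.6541) / (8.1) = -1.0689
  γ = (-6 - (1)·0.8607 - (-0.9)·-1.0689 - (1)·0.6541) / (6.9) = -1.2285
  δ = (4 - (-1.6)·0.8607 - (3)·-1.0689 - (-2.2)·-1.2285) / (8.8) = 0.6683
Residual b − A·x = (-0.3505, -0.1646, -0.0144, 0.0001)

-0.1646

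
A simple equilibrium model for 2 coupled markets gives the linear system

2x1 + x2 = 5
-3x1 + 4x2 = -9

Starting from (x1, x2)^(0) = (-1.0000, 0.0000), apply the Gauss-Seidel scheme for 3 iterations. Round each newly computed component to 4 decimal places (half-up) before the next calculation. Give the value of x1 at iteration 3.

2.6172

Iteration 1:
  x1 = (5 - (1)·0.0000) / (2) = 2.5000
  x2 = (-9 - (-3)·2.5000) / (4) = -0.3750
Iteration 2:
  x1 = (5 - (1)·-0.3750) / (2) = 2.6875
  x2 = (-9 - (-3)·2.6875) / (4) = -0.2344
Iteration 3:
  x1 = (5 - (1)·-0.2344) / (2) = 2.6172
  x2 = (-9 - (-3)·2.6172) / (4) = -0.2871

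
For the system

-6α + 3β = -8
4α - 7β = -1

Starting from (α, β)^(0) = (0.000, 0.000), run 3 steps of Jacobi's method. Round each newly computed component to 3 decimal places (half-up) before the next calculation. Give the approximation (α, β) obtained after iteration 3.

Iteration 1:
  α = (-8 - (3)·0.000) / (-6) = 1.333
  β = (-1 - (4)·0.000) / (-7) = 0.143
Iteration 2:
  α = (-8 - (3)·0.143) / (-6) = 1.405
  β = (-1 - (4)·1.333) / (-7) = 0.905
Iteration 3:
  α = (-8 - (3)·0.905) / (-6) = 1.786
  β = (-1 - (4)·1.405) / (-7) = 0.946

(1.786, 0.946)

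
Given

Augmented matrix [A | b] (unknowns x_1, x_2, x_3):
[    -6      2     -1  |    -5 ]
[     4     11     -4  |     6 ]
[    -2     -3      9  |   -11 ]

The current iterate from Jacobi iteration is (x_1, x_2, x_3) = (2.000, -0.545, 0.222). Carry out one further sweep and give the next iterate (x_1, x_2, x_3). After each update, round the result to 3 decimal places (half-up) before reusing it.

(0.615, -0.101, -0.959)

One sweep:
  x_1 = (-5 - (2)·-0.545 - (-1)·0.222) / (-6) = 0.615
  x_2 = (6 - (4)·2.000 - (-4)·0.222) / (11) = -0.101
  x_3 = (-11 - (-2)·2.000 - (-3)·-0.545) / (9) = -0.959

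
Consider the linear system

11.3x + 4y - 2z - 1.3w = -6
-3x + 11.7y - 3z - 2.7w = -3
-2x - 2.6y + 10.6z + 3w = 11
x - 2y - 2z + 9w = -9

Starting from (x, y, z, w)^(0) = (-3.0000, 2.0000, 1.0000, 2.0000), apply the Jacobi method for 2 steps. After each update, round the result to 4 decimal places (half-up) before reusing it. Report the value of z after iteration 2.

0.8053

Iteration 1:
  x = (-6 - (4)·2.0000 - (-2)·1.0000 - (-1.3)·2.0000) / (11.3) = -0.8319
  y = (-3 - (-3)·-3.0000 - (-3)·1.0000 - (-2.7)·2.0000) / (11.7) = -0.3077
  z = (11 - (-2)·-3.0000 - (-2.6)·2.0000 - (3)·2.0000) / (10.6) = 0.3962
  w = (-9 - (1)·-3.0000 - (-2)·2.0000 - (-2)·1.0000) / (9) = 0.0000
Iteration 2:
  x = (-6 - (4)·-0.3077 - (-2)·0.3962 - (-1.3)·0.0000) / (11.3) = -0.3519
  y = (-3 - (-3)·-0.8319 - (-3)·0.3962 - (-2.7)·0.0000) / (11.7) = -0.3681
  z = (11 - (-2)·-0.8319 - (-2.6)·-0.3077 - (3)·0.0000) / (10.6) = 0.8053
  w = (-9 - (1)·-0.8319 - (-2)·-0.3077 - (-2)·0.3962) / (9) = -0.8879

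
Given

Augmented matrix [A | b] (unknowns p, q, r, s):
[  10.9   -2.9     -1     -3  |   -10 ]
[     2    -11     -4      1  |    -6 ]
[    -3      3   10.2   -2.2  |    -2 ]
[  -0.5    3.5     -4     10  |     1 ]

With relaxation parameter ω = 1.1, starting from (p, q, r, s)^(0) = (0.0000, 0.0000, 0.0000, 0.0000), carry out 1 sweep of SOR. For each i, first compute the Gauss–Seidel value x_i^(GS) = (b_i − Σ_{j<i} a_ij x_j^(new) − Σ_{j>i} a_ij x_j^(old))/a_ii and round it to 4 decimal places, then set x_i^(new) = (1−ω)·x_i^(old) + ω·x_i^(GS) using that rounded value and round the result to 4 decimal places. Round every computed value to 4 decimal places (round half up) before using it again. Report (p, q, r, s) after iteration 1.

(-1.0091, 0.3982, -0.6710, -0.3940)

Iteration 1:
  p: GS value = (-10 - (-2.9)·0.0000 - (-1)·0.0000 - (-3)·0.0000) / (10.9) = -0.9174;  p ← (1−ω)·0.0000 + ω·-0.9174 = -1.0091
  q: GS value = (-6 - (2)·-1.0091 - (-4)·0.0000 - (1)·0.0000) / (-11) = 0.3620;  q ← (1−ω)·0.0000 + ω·0.3620 = 0.3982
  r: GS value = (-2 - (-3)·-1.0091 - (3)·0.3982 - (-2.2)·0.0000) / (10.2) = -0.6100;  r ← (1−ω)·0.0000 + ω·-0.6100 = -0.6710
  s: GS value = (1 - (-0.5)·-1.0091 - (3.5)·0.3982 - (-4)·-0.6710) / (10) = -0.3582;  s ← (1−ω)·0.0000 + ω·-0.3582 = -0.3940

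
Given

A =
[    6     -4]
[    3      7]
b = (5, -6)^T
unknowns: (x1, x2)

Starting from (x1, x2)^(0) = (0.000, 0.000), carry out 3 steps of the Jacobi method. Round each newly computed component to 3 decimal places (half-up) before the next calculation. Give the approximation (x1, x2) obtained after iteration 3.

Iteration 1:
  x1 = (5 - (-4)·0.000) / (6) = 0.833
  x2 = (-6 - (3)·0.000) / (7) = -0.857
Iteration 2:
  x1 = (5 - (-4)·-0.857) / (6) = 0.262
  x2 = (-6 - (3)·0.833) / (7) = -1.214
Iteration 3:
  x1 = (5 - (-4)·-1.214) / (6) = 0.024
  x2 = (-6 - (3)·0.262) / (7) = -0.969

(0.024, -0.969)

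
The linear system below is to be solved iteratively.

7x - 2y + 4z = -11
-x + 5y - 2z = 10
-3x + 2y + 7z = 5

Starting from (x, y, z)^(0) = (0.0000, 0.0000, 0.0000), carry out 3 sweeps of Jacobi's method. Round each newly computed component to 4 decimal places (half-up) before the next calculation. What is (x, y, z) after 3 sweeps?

Iteration 1:
  x = (-11 - (-2)·0.0000 - (4)·0.0000) / (7) = -1.5714
  y = (10 - (-1)·0.0000 - (-2)·0.0000) / (5) = 2.0000
  z = (5 - (-3)·0.0000 - (2)·0.0000) / (7) = 0.7143
Iteration 2:
  x = (-11 - (-2)·2.0000 - (4)·0.7143) / (7) = -1.4082
  y = (10 - (-1)·-1.5714 - (-2)·0.7143) / (5) = 1.9714
  z = (5 - (-3)·-1.5714 - (2)·2.0000) / (7) = -0.5306
Iteration 3:
  x = (-11 - (-2)·1.9714 - (4)·-0.5306) / (7) = -0.7050
  y = (10 - (-1)·-1.4082 - (-2)·-0.5306) / (5) = 1.5061
  z = (5 - (-3)·-1.4082 - (2)·1.9714) / (7) = -0.4525

(-0.7050, 1.5061, -0.4525)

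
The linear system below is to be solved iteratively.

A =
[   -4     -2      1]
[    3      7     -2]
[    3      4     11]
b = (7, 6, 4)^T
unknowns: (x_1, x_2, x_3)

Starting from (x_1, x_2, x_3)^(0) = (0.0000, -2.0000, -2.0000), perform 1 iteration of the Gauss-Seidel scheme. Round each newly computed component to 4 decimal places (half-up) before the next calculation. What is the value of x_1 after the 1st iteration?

Iteration 1:
  x_1 = (7 - (-2)·-2.0000 - (1)·-2.0000) / (-4) = -1.2500
  x_2 = (6 - (3)·-1.2500 - (-2)·-2.0000) / (7) = 0.8214
  x_3 = (4 - (3)·-1.2500 - (4)·0.8214) / (11) = 0.4059

-1.2500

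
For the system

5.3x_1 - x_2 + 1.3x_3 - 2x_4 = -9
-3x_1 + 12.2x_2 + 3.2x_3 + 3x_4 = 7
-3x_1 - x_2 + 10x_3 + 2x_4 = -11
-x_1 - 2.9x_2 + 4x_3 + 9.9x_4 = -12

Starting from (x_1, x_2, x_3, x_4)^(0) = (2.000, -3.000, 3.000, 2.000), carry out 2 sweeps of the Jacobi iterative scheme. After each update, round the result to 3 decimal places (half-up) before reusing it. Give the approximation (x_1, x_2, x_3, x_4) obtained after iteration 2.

(-2.614, 1.099, -1.175, -1.016)

Iteration 1:
  x_1 = (-9 - (-1)·-3.000 - (1.3)·3.000 - (-2)·2.000) / (5.3) = -2.245
  x_2 = (7 - (-3)·2.000 - (3.2)·3.000 - (3)·2.000) / (12.2) = -0.213
  x_3 = (-11 - (-3)·2.000 - (-1)·-3.000 - (2)·2.000) / (10) = -1.200
  x_4 = (-12 - (-1)·2.000 - (-2.9)·-3.000 - (4)·3.000) / (9.9) = -3.101
Iteration 2:
  x_1 = (-9 - (-1)·-0.213 - (1.3)·-1.200 - (-2)·-3.101) / (5.3) = -2.614
  x_2 = (7 - (-3)·-2.245 - (3.2)·-1.200 - (3)·-3.101) / (12.2) = 1.099
  x_3 = (-11 - (-3)·-2.245 - (-1)·-0.213 - (2)·-3.101) / (10) = -1.175
  x_4 = (-12 - (-1)·-2.245 - (-2.9)·-0.213 - (4)·-1.200) / (9.9) = -1.016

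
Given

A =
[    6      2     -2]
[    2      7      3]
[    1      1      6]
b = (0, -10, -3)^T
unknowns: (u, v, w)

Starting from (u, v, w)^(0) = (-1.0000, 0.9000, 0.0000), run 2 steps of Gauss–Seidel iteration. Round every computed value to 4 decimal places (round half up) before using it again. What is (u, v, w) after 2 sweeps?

Iteration 1:
  u = (0 - (2)·0.9000 - (-2)·0.0000) / (6) = -0.3000
  v = (-10 - (2)·-0.3000 - (3)·0.0000) / (7) = -1.3429
  w = (-3 - (1)·-0.3000 - (1)·-1.3429) / (6) = -0.2262
Iteration 2:
  u = (0 - (2)·-1.3429 - (-2)·-0.2262) / (6) = 0.3722
  v = (-10 - (2)·0.3722 - (3)·-0.2262) / (7) = -1.4380
  w = (-3 - (1)·0.3722 - (1)·-1.4380) / (6) = -0.3224

(0.3722, -1.4380, -0.3224)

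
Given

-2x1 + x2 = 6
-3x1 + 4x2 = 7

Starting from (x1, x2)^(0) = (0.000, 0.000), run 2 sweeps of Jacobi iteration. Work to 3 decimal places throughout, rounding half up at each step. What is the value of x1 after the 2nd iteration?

-2.125

Iteration 1:
  x1 = (6 - (1)·0.000) / (-2) = -3.000
  x2 = (7 - (-3)·0.000) / (4) = 1.750
Iteration 2:
  x1 = (6 - (1)·1.750) / (-2) = -2.125
  x2 = (7 - (-3)·-3.000) / (4) = -0.500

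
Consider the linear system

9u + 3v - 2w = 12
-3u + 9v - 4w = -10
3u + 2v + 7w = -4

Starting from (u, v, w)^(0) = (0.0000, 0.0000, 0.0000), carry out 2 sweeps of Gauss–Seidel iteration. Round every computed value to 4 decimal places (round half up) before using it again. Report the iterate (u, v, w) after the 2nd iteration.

Iteration 1:
  u = (12 - (3)·0.0000 - (-2)·0.0000) / (9) = 1.3333
  v = (-10 - (-3)·1.3333 - (-4)·0.0000) / (9) = -0.6667
  w = (-4 - (3)·1.3333 - (2)·-0.6667) / (7) = -0.9524
Iteration 2:
  u = (12 - (3)·-0.6667 - (-2)·-0.9524) / (9) = 1.3439
  v = (-10 - (-3)·1.3439 - (-4)·-0.9524) / (9) = -1.0864
  w = (-4 - (3)·1.3439 - (2)·-1.0864) / (7) = -0.8370

(1.3439, -1.0864, -0.8370)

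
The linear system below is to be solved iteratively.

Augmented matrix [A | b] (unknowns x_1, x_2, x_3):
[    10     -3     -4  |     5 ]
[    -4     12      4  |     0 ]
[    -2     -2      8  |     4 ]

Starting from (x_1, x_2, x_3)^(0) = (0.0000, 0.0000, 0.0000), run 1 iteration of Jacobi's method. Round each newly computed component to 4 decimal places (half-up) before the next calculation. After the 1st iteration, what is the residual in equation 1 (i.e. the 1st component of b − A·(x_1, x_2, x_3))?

2.0000

Iteration 1:
  x_1 = (5 - (-3)·0.0000 - (-4)·0.0000) / (10) = 0.5000
  x_2 = (0 - (-4)·0.0000 - (4)·0.0000) / (12) = 0.0000
  x_3 = (4 - (-2)·0.0000 - (-2)·0.0000) / (8) = 0.5000
Residual b − A·x = (2.0000, 0.0000, 1.0000)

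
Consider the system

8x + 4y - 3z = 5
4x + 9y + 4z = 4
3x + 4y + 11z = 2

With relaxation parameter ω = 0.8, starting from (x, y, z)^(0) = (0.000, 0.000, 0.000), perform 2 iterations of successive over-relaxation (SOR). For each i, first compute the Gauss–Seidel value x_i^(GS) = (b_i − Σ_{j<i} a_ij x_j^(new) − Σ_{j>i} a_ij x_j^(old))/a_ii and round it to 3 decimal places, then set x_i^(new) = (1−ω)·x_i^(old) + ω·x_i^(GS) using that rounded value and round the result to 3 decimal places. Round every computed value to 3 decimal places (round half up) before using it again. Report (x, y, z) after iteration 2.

Iteration 1:
  x: GS value = (5 - (4)·0.000 - (-3)·0.000) / (8) = 0.625;  x ← (1−ω)·0.000 + ω·0.625 = 0.500
  y: GS value = (4 - (4)·0.500 - (4)·0.000) / (9) = 0.222;  y ← (1−ω)·0.000 + ω·0.222 = 0.178
  z: GS value = (2 - (3)·0.500 - (4)·0.178) / (11) = -0.019;  z ← (1−ω)·0.000 + ω·-0.019 = -0.015
Iteration 2:
  x: GS value = (5 - (4)·0.178 - (-3)·-0.015) / (8) = 0.530;  x ← (1−ω)·0.500 + ω·0.530 = 0.524
  y: GS value = (4 - (4)·0.524 - (4)·-0.015) / (9) = 0.218;  y ← (1−ω)·0.178 + ω·0.218 = 0.210
  z: GS value = (2 - (3)·0.524 - (4)·0.210) / (11) = -0.037;  z ← (1−ω)·-0.015 + ω·-0.037 = -0.033

(0.524, 0.210, -0.033)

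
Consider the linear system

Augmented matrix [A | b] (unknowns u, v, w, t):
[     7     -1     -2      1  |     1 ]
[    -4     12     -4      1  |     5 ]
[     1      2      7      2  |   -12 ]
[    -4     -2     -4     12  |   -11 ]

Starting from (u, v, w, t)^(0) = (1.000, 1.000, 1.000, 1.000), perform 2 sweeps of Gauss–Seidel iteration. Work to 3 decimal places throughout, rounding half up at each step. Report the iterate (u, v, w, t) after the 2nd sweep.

Iteration 1:
  u = (1 - (-1)·1.000 - (-2)·1.000 - (1)·1.000) / (7) = 0.429
  v = (5 - (-4)·0.429 - (-4)·1.000 - (1)·1.000) / (12) = 0.810
  w = (-12 - (1)·0.429 - (2)·0.810 - (2)·1.000) / (7) = -2.293
  t = (-11 - (-4)·0.429 - (-2)·0.810 - (-4)·-2.293) / (12) = -1.403
Iteration 2:
  u = (1 - (-1)·0.810 - (-2)·-2.293 - (1)·-1.403) / (7) = -0.196
  v = (5 - (-4)·-0.196 - (-4)·-2.293 - (1)·-1.403) / (12) = -0.296
  w = (-12 - (1)·-0.196 - (2)·-0.296 - (2)·-1.403) / (7) = -1.201
  t = (-11 - (-4)·-0.196 - (-2)·-0.296 - (-4)·-1.201) / (12) = -1.432

(-0.196, -0.296, -1.201, -1.432)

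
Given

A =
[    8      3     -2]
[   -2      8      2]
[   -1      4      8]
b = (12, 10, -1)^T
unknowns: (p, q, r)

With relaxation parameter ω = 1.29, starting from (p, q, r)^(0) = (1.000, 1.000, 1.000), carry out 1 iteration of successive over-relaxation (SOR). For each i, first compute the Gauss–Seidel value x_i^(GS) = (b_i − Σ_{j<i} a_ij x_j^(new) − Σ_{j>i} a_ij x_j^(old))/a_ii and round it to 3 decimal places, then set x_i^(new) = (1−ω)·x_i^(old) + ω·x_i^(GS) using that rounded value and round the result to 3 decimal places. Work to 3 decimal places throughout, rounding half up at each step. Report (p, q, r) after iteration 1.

(1.484, 1.479, -1.166)

Iteration 1:
  p: GS value = (12 - (3)·1.000 - (-2)·1.000) / (8) = 1.375;  p ← (1−ω)·1.000 + ω·1.375 = 1.484
  q: GS value = (10 - (-2)·1.484 - (2)·1.000) / (8) = 1.371;  q ← (1−ω)·1.000 + ω·1.371 = 1.479
  r: GS value = (-1 - (-1)·1.484 - (4)·1.479) / (8) = -0.679;  r ← (1−ω)·1.000 + ω·-0.679 = -1.166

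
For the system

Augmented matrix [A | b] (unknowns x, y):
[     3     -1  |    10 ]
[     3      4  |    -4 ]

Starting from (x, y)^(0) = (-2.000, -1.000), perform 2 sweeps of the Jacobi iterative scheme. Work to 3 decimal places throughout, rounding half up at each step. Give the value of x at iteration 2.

3.500

Iteration 1:
  x = (10 - (-1)·-1.000) / (3) = 3.000
  y = (-4 - (3)·-2.000) / (4) = 0.500
Iteration 2:
  x = (10 - (-1)·0.500) / (3) = 3.500
  y = (-4 - (3)·3.000) / (4) = -3.250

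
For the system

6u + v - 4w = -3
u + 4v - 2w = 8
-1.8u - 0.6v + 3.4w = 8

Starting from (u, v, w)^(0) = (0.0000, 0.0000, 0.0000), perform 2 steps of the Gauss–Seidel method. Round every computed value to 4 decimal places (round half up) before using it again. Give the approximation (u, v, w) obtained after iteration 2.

Iteration 1:
  u = (-3 - (1)·0.0000 - (-4)·0.0000) / (6) = -0.5000
  v = (8 - (1)·-0.5000 - (-2)·0.0000) / (4) = 2.1250
  w = (8 - (-1.8)·-0.5000 - (-0.6)·2.1250) / (3.4) = 2.4632
Iteration 2:
  u = (-3 - (1)·2.1250 - (-4)·2.4632) / (6) = 0.7880
  v = (8 - (1)·0.7880 - (-2)·2.4632) / (4) = 3.0346
  w = (8 - (-1.8)·0.7880 - (-0.6)·3.0346) / (3.4) = 3.3056

(0.7880, 3.0346, 3.3056)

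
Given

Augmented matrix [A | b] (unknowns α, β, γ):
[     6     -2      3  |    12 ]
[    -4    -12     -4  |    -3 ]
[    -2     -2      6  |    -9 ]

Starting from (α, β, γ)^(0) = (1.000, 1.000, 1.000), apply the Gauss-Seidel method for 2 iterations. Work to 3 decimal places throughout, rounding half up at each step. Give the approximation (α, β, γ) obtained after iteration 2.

(2.329, -0.153, -0.775)

Iteration 1:
  α = (12 - (-2)·1.000 - (3)·1.000) / (6) = 1.833
  β = (-3 - (-4)·1.833 - (-4)·1.000) / (-12) = -0.694
  γ = (-9 - (-2)·1.833 - (-2)·-0.694) / (6) = -1.120
Iteration 2:
  α = (12 - (-2)·-0.694 - (3)·-1.120) / (6) = 2.329
  β = (-3 - (-4)·2.329 - (-4)·-1.120) / (-12) = -0.153
  γ = (-9 - (-2)·2.329 - (-2)·-0.153) / (6) = -0.775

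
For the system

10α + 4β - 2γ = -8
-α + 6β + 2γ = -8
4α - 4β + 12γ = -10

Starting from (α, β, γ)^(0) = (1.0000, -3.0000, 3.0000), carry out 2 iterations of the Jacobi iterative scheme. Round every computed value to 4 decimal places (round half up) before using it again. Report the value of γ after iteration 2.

Iteration 1:
  α = (-8 - (4)·-3.0000 - (-2)·3.0000) / (10) = 1.0000
  β = (-8 - (-1)·1.0000 - (2)·3.0000) / (6) = -2.1667
  γ = (-10 - (4)·1.0000 - (-4)·-3.0000) / (12) = -2.1667
Iteration 2:
  α = (-8 - (4)·-2.1667 - (-2)·-2.1667) / (10) = -0.3667
  β = (-8 - (-1)·1.0000 - (2)·-2.1667) / (6) = -0.4444
  γ = (-10 - (4)·1.0000 - (-4)·-2.1667) / (12) = -1.8889

-1.8889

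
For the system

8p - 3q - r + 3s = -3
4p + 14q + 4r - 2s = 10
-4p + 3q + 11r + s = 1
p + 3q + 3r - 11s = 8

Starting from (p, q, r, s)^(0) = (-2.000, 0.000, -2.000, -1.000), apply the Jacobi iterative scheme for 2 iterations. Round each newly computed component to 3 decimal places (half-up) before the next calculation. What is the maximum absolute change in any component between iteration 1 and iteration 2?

1.024

Iteration 1:
  p = (-3 - (-3)·0.000 - (-1)·-2.000 - (3)·-1.000) / (8) = -0.250
  q = (10 - (4)·-2.000 - (4)·-2.000 - (-2)·-1.000) / (14) = 1.714
  r = (1 - (-4)·-2.000 - (3)·0.000 - (1)·-1.000) / (11) = -0.545
  s = (8 - (1)·-2.000 - (3)·0.000 - (3)·-2.000) / (-11) = -1.455
Iteration 2:
  p = (-3 - (-3)·1.714 - (-1)·-0.545 - (3)·-1.455) / (8) = 0.745
  q = (10 - (4)·-0.250 - (4)·-0.545 - (-2)·-1.455) / (14) = 0.734
  r = (1 - (-4)·-0.250 - (3)·1.714 - (1)·-1.455) / (11) = -0.335
  s = (8 - (1)·-0.250 - (3)·1.714 - (3)·-0.545) / (-11) = -0.431
Change: (0.995, -0.980, 0.210, 1.024) → max |·| = 1.024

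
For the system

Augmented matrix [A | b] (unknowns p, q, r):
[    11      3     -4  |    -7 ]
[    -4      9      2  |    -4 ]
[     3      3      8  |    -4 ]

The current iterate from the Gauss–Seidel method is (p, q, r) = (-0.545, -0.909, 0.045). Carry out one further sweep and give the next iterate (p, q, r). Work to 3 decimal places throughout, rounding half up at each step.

(-0.372, -0.620, -0.128)

One sweep:
  p = (-7 - (3)·-0.909 - (-4)·0.045) / (11) = -0.372
  q = (-4 - (-4)·-0.372 - (2)·0.045) / (9) = -0.620
  r = (-4 - (3)·-0.372 - (3)·-0.620) / (8) = -0.128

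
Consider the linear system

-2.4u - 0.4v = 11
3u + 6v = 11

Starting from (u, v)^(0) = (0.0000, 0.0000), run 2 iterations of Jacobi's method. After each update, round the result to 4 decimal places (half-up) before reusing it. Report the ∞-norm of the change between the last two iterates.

2.2917

Iteration 1:
  u = (11 - (-0.4)·0.0000) / (-2.4) = -4.5833
  v = (11 - (3)·0.0000) / (6) = 1.8333
Iteration 2:
  u = (11 - (-0.4)·1.8333) / (-2.4) = -4.8889
  v = (11 - (3)·-4.5833) / (6) = 4.1250
Change: (-0.3056, 2.2917) → max |·| = 2.2917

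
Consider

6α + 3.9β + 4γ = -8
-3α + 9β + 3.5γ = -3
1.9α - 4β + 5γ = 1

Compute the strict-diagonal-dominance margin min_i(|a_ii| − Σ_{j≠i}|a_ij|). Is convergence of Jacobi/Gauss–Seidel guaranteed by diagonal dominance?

row 1: |6| − (3.9+4) = -1.9
row 2: |9| − (3+3.5) = 2.5
row 3: |5| − (1.9+4) = -0.9
minimum over rows = -1.9 → not strictly diagonally dominant

-1.9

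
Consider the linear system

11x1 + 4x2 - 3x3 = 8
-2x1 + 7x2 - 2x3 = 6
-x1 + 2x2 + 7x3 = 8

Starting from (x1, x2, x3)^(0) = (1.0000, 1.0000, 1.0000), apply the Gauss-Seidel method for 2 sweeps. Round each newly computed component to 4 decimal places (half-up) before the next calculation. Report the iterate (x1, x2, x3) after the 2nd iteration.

Iteration 1:
  x1 = (8 - (4)·1.0000 - (-3)·1.0000) / (11) = 0.6364
  x2 = (6 - (-2)·0.6364 - (-2)·1.0000) / (7) = 1.3247
  x3 = (8 - (-1)·0.6364 - (2)·1.3247) / (7) = 0.8553
Iteration 2:
  x1 = (8 - (4)·1.3247 - (-3)·0.8553) / (11) = 0.4788
  x2 = (6 - (-2)·0.4788 - (-2)·0.8553) / (7) = 1.2383
  x3 = (8 - (-1)·0.4788 - (2)·1.2383) / (7) = 0.8575

(0.4788, 1.2383, 0.8575)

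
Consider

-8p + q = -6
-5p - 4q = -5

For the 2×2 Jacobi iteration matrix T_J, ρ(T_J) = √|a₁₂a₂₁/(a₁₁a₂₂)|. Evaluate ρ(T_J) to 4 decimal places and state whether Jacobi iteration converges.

a₁₂a₂₁/(a₁₁a₂₂) = (1)·(-5) / ((-8)·(-4)) = -0.156250
ρ = √|-0.156250| = √0.156250 = 0.3953
ρ < 1, so Jacobi converges

0.3953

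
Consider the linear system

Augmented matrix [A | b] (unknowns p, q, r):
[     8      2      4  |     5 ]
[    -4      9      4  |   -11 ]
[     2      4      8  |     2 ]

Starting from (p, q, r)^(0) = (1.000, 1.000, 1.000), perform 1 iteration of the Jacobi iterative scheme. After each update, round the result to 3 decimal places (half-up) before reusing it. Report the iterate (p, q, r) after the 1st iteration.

Iteration 1:
  p = (5 - (2)·1.000 - (4)·1.000) / (8) = -0.125
  q = (-11 - (-4)·1.000 - (4)·1.000) / (9) = -1.222
  r = (2 - (2)·1.000 - (4)·1.000) / (8) = -0.500

(-0.125, -1.222, -0.500)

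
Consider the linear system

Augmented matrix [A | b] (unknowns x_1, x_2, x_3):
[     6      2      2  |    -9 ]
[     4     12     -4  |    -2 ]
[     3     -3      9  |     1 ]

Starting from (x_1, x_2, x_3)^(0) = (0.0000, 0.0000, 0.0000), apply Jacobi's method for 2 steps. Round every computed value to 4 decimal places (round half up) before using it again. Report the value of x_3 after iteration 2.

0.5555

Iteration 1:
  x_1 = (-9 - (2)·0.0000 - (2)·0.0000) / (6) = -1.5000
  x_2 = (-2 - (4)·0.0000 - (-4)·0.0000) / (12) = -0.1667
  x_3 = (1 - (3)·0.0000 - (-3)·0.0000) / (9) = 0.1111
Iteration 2:
  x_1 = (-9 - (2)·-0.1667 - (2)·0.1111) / (6) = -1.4815
  x_2 = (-2 - (4)·-1.5000 - (-4)·0.1111) / (12) = 0.3704
  x_3 = (1 - (3)·-1.5000 - (-3)·-0.1667) / (9) = 0.5555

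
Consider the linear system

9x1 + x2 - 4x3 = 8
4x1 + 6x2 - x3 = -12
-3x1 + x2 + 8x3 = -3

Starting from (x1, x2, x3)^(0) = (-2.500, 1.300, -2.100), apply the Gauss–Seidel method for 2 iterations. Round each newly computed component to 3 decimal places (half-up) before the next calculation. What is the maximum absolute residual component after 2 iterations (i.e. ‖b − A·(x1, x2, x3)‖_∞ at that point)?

2.646

Iteration 1:
  x1 = (8 - (1)·1.300 - (-4)·-2.100) / (9) = -0.189
  x2 = (-12 - (4)·-0.189 - (-1)·-2.100) / (6) = -2.224
  x3 = (-3 - (-3)·-0.189 - (1)·-2.224) / (8) = -0.168
Iteration 2:
  x1 = (8 - (1)·-2.224 - (-4)·-0.168) / (9) = 1.061
  x2 = (-12 - (4)·1.061 - (-1)·-0.168) / (6) = -2.735
  x3 = (-3 - (-3)·1.061 - (1)·-2.735) / (8) = 0.365
Residual b − A·x = (2.646, 0.531, -0.002); ∞-norm = 2.646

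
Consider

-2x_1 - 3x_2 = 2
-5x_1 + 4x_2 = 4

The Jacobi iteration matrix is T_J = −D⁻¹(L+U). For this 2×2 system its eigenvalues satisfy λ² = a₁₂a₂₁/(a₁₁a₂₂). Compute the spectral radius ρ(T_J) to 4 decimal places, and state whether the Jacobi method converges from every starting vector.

a₁₂a₂₁/(a₁₁a₂₂) = (-3)·(-5) / ((-2)·(4)) = -1.875000
ρ = √|-1.875000| = √1.875000 = 1.3693
ρ > 1, so Jacobi diverges

1.3693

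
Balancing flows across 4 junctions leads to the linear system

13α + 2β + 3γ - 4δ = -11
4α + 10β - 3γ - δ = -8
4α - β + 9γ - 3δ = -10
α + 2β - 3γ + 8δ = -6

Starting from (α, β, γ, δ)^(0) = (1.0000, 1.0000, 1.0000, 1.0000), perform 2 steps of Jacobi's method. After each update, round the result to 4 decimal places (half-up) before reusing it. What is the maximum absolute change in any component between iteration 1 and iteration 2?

Iteration 1:
  α = (-11 - (2)·1.0000 - (3)·1.0000 - (-4)·1.0000) / (13) = -0.9231
  β = (-8 - (4)·1.0000 - (-3)·1.0000 - (-1)·1.0000) / (10) = -0.8000
  γ = (-10 - (4)·1.0000 - (-1)·1.0000 - (-3)·1.0000) / (9) = -1.1111
  δ = (-6 - (1)·1.0000 - (2)·1.0000 - (-3)·1.0000) / (8) = -0.7500
Iteration 2:
  α = (-11 - (2)·-0.8000 - (3)·-1.1111 - (-4)·-0.7500) / (13) = -0.6974
  β = (-8 - (4)·-0.9231 - (-3)·-1.1111 - (-1)·-0.7500) / (10) = -0.8391
  γ = (-10 - (4)·-0.9231 - (-1)·-0.8000 - (-3)·-0.7500) / (9) = -1.0397
  δ = (-6 - (1)·-0.9231 - (2)·-0.8000 - (-3)·-1.1111) / (8) = -0.8513
Change: (0.2257, -0.0391, 0.0714, -0.1013) → max |·| = 0.2257

0.2257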